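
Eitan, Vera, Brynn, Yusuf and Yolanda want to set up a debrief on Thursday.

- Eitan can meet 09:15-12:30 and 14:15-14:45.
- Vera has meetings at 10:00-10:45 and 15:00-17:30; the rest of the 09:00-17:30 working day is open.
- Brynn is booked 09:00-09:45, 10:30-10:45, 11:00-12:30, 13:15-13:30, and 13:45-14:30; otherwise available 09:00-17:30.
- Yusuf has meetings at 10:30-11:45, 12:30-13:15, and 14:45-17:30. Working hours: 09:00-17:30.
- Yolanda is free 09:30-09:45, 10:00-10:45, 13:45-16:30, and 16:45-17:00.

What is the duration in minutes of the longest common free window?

15 minutes

Vera free within 09:00–17:30: 09:00–10:00, 10:45–15:00.
Brynn free within 09:00–17:30: 09:45–10:30, 10:45–11:00, 12:30–13:15, 13:30–13:45, 14:30–17:30.
Yusuf free within 09:00–17:30: 09:00–10:30, 11:45–12:30, 13:15–14:45.
Eitan ∩ Vera: 09:15–10:00, 10:45–12:30, 14:15–14:45.
Eitan ∩ Vera ∩ Brynn: 09:45–10:00, 10:45–11:00, 14:30–14:45.
Eitan ∩ Vera ∩ Brynn ∩ Yusuf: 09:45–10:00, 14:30–14:45.
Eitan ∩ Vera ∩ Brynn ∩ Yusuf ∩ Yolanda: 14:30–14:45.
Single common window of 15 minutes.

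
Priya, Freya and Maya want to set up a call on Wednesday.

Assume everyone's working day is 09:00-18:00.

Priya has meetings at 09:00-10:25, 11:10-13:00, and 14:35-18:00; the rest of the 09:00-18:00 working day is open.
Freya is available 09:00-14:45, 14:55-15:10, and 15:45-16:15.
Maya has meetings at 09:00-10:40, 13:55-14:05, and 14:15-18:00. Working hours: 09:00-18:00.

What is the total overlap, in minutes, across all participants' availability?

95 minutes

Priya free within 09:00–18:00: 10:25–11:10, 13:00–14:35.
Maya free within 09:00–18:00: 10:40–13:55, 14:05–14:15.
Priya ∩ Freya: 10:25–11:10, 13:00–14:35.
Priya ∩ Freya ∩ Maya: 10:40–11:10, 13:00–13:55, 14:05–14:15.
Total common minutes: 30 + 55 + 10 = 95.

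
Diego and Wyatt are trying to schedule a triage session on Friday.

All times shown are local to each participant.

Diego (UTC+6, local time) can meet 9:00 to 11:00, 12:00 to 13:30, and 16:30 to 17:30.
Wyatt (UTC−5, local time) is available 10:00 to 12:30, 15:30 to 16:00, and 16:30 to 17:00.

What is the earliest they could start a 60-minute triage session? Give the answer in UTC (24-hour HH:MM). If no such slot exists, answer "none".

Diego → UTC: 03:00–05:00, 06:00–07:30, 10:30–11:30.
Wyatt → UTC: 15:00–17:30, 20:30–21:00, 21:30–22:00.
Diego ∩ Wyatt: (none).
Windows ≥ 60 min: (none).

none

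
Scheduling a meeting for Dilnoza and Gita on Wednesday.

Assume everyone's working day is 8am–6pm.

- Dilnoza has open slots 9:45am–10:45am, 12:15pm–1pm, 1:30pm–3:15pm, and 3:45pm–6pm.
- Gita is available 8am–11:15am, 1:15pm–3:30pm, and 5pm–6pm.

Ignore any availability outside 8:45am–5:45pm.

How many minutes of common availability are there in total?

210 minutes

Dilnoza ∩ Gita: 09:45–10:45, 13:30–15:15, 17:00–18:00.
Restricted to 08:45–17:45: 09:45–10:45, 13:30–15:15, 17:00–17:45.
Total common minutes: 60 + 105 + 45 = 210.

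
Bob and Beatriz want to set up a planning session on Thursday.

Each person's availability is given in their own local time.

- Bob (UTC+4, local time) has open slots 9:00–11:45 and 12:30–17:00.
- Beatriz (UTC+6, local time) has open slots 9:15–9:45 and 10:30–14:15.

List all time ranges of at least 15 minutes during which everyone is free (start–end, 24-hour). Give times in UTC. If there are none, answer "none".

05:00–07:45

Bob → UTC: 05:00–07:45, 08:30–13:00.
Beatriz → UTC: 03:15–03:45, 04:30–08:15.
Bob ∩ Beatriz: 05:00–07:45.
Windows ≥ 15 min: 05:00–07:45.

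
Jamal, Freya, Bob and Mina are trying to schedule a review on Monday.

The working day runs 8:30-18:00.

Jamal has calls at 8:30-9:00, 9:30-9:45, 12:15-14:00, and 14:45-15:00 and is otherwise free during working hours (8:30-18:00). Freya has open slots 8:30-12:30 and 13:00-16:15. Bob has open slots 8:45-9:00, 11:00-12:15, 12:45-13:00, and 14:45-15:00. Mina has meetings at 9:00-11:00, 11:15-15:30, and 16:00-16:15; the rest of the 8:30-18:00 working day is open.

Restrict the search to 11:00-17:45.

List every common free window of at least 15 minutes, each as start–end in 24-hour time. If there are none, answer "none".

11:00–11:15

Jamal free within 08:30–18:00: 09:00–09:30, 09:45–12:15, 14:00–14:45, 15:00–18:00.
Mina free within 08:30–18:00: 08:30–09:00, 11:00–11:15, 15:30–16:00, 16:15–18:00.
Jamal ∩ Freya: 09:00–09:30, 09:45–12:15, 14:00–14:45, 15:00–16:15.
Jamal ∩ Freya ∩ Bob: 11:00–12:15.
Jamal ∩ Freya ∩ Bob ∩ Mina: 11:00–11:15.
Restricted to 11:00–17:45: 11:00–11:15.
Windows ≥ 15 min: 11:00–11:15.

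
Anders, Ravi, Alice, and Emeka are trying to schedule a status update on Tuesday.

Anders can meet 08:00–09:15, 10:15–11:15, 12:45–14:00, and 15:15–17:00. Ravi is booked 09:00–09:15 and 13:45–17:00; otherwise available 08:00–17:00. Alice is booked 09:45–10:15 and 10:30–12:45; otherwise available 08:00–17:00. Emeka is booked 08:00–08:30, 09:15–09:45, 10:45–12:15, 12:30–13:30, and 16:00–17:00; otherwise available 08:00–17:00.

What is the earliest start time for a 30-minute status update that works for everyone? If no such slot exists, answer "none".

Ravi free within 08:00–17:00: 08:00–09:00, 09:15–13:45.
Alice free within 08:00–17:00: 08:00–09:45, 10:15–10:30, 12:45–17:00.
Emeka free within 08:00–17:00: 08:30–09:15, 09:45–10:45, 12:15–12:30, 13:30–16:00.
Anders ∩ Ravi: 08:00–09:00, 10:15–11:15, 12:45–13:45.
Anders ∩ Ravi ∩ Alice: 08:00–09:00, 10:15–10:30, 12:45–13:45.
Anders ∩ Ravi ∩ Alice ∩ Emeka: 08:30–09:00, 10:15–10:30, 13:30–13:45.
Windows ≥ 30 min: 08:30–09:00.
Earliest such window starts at 08:30.

08:30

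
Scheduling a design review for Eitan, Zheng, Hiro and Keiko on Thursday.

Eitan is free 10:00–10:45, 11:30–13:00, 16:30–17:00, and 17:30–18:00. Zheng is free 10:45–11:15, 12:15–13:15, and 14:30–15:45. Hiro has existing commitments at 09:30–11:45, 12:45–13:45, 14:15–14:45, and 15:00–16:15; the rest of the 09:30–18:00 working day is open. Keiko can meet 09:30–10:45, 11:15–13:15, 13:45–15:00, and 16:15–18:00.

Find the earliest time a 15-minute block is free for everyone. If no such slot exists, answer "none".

Hiro free within 09:30–18:00: 11:45–12:45, 13:45–14:15, 14:45–15:00, 16:15–18:00.
Eitan ∩ Zheng: 12:15–13:00.
Eitan ∩ Zheng ∩ Hiro: 12:15–12:45.
Eitan ∩ Zheng ∩ Hiro ∩ Keiko: 12:15–12:45.
Windows ≥ 15 min: 12:15–12:45.
Earliest such window starts at 12:15.

12:15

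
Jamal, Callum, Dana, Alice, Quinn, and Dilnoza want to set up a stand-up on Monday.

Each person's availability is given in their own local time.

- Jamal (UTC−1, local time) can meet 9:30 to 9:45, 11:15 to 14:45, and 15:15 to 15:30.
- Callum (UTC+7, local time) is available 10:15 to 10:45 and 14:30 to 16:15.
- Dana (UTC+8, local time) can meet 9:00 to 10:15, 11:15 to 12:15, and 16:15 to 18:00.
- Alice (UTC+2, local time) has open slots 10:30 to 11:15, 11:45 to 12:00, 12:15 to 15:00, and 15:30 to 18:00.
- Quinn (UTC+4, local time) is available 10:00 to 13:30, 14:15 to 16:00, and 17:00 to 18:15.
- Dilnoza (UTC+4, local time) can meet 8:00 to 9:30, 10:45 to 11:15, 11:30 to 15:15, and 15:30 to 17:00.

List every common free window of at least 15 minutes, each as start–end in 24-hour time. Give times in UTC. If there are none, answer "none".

none

Jamal → UTC: 10:30–10:45, 12:15–15:45, 16:15–16:30.
Callum → UTC: 03:15–03:45, 07:30–09:15.
Dana → UTC: 01:00–02:15, 03:15–04:15, 08:15–10:00.
Alice → UTC: 08:30–09:15, 09:45–10:00, 10:15–13:00, 13:30–16:00.
Quinn → UTC: 06:00–09:30, 10:15–12:00, 13:00–14:15.
Dilnoza → UTC: 04:00–05:30, 06:45–07:15, 07:30–11:15, 11:30–13:00.
Jamal ∩ Callum: (none).
Jamal ∩ Callum ∩ Dana: (none).
Jamal ∩ Callum ∩ Dana ∩ Alice: (none).
Jamal ∩ Callum ∩ Dana ∩ Alice ∩ Quinn: (none).
Jamal ∩ Callum ∩ Dana ∩ Alice ∩ Quinn ∩ Dilnoza: (none).
Windows ≥ 15 min: (none).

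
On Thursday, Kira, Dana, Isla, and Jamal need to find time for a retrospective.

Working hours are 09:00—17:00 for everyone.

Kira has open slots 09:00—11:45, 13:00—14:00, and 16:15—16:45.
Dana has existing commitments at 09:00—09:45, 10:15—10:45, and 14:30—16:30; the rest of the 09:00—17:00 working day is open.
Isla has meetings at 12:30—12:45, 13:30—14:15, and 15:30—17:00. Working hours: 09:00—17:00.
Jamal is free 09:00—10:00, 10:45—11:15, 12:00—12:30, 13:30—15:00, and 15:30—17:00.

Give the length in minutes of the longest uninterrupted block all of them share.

Dana free within 09:00–17:00: 09:45–10:15, 10:45–14:30, 16:30–17:00.
Isla free within 09:00–17:00: 09:00–12:30, 12:45–13:30, 14:15–15:30.
Kira ∩ Dana: 09:45–10:15, 10:45–11:45, 13:00–14:00, 16:30–16:45.
Kira ∩ Dana ∩ Isla: 09:45–10:15, 10:45–11:45, 13:00–13:30.
Kira ∩ Dana ∩ Isla ∩ Jamal: 09:45–10:00, 10:45–11:15.
Common window lengths: 15, 30 min; longest is 30.

30 minutes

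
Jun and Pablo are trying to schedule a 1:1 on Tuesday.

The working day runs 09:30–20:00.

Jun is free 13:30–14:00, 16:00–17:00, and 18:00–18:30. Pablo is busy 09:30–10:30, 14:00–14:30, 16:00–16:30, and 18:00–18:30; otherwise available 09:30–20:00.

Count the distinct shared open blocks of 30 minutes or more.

2

Pablo free within 09:30–20:00: 10:30–14:00, 14:30–16:00, 16:30–18:00, 18:30–20:00.
Jun ∩ Pablo: 13:30–14:00, 16:30–17:00.
Windows ≥ 30 min: 13:30–14:00, 16:30–17:00.
That's 2 windows.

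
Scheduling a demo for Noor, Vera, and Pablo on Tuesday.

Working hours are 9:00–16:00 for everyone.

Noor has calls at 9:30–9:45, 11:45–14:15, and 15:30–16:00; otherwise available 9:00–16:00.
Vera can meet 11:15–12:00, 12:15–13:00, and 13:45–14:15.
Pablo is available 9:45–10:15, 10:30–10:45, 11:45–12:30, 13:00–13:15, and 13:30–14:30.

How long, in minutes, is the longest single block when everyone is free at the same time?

0 minutes

Noor free within 09:00–16:00: 09:00–09:30, 09:45–11:45, 14:15–15:30.
Noor ∩ Vera: 11:15–11:45.
Noor ∩ Vera ∩ Pablo: (none).
No common window.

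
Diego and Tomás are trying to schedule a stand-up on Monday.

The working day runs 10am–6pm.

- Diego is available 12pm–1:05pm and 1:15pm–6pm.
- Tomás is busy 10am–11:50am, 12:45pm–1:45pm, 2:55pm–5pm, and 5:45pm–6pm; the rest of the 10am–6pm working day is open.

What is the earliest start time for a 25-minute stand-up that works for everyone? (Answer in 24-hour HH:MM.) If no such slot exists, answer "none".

Tomás free within 10:00–18:00: 11:50–12:45, 13:45–14:55, 17:00–17:45.
Diego ∩ Tomás: 12:00–12:45, 13:45–14:55, 17:00–17:45.
Windows ≥ 25 min: 12:00–12:45, 13:45–14:55, 17:00–17:45.
Earliest such window starts at 12:00.

12:00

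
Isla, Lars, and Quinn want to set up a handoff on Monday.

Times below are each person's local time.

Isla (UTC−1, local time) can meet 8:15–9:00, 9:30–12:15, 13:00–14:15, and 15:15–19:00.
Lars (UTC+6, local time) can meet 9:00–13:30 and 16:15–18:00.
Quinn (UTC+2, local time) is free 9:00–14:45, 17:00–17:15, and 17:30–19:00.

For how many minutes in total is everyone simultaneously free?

90 minutes

Isla → UTC: 09:15–10:00, 10:30–13:15, 14:00–15:15, 16:15–20:00.
Lars → UTC: 03:00–07:30, 10:15–12:00.
Quinn → UTC: 07:00–12:45, 15:00–15:15, 15:30–17:00.
Isla ∩ Lars: 10:30–12:00.
Isla ∩ Lars ∩ Quinn: 10:30–12:00.
Total common minutes: 90.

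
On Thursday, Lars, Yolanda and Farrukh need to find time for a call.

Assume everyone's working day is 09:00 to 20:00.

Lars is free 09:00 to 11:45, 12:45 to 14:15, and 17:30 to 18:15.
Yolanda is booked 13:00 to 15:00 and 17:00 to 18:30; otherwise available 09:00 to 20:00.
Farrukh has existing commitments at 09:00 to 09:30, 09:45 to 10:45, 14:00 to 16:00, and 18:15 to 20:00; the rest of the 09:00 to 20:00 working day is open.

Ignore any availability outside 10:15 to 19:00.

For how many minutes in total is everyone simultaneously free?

75 minutes

Yolanda free within 09:00–20:00: 09:00–13:00, 15:00–17:00, 18:30–20:00.
Farrukh free within 09:00–20:00: 09:30–09:45, 10:45–14:00, 16:00–18:15.
Lars ∩ Yolanda: 09:00–11:45, 12:45–13:00.
Lars ∩ Yolanda ∩ Farrukh: 09:30–09:45, 10:45–11:45, 12:45–13:00.
Restricted to 10:15–19:00: 10:45–11:45, 12:45–13:00.
Total common minutes: 60 + 15 = 75.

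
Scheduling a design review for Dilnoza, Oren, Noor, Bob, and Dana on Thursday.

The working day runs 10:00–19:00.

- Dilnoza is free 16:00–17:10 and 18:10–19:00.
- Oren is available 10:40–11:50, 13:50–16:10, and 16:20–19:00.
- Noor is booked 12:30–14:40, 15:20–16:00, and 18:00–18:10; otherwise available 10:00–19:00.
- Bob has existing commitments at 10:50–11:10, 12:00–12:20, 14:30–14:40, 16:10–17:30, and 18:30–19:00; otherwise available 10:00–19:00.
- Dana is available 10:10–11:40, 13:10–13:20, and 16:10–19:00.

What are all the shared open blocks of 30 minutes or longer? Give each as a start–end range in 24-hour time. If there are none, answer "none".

none

Noor free within 10:00–19:00: 10:00–12:30, 14:40–15:20, 16:00–18:00, 18:10–19:00.
Bob free within 10:00–19:00: 10:00–10:50, 11:10–12:00, 12:20–14:30, 14:40–16:10, 17:30–18:30.
Dilnoza ∩ Oren: 16:00–16:10, 16:20–17:10, 18:10–19:00.
Dilnoza ∩ Oren ∩ Noor: 16:00–16:10, 16:20–17:10, 18:10–19:00.
Dilnoza ∩ Oren ∩ Noor ∩ Bob: 16:00–16:10, 18:10–18:30.
Dilnoza ∩ Oren ∩ Noor ∩ Bob ∩ Dana: 18:10–18:30.
Windows ≥ 30 min: (none).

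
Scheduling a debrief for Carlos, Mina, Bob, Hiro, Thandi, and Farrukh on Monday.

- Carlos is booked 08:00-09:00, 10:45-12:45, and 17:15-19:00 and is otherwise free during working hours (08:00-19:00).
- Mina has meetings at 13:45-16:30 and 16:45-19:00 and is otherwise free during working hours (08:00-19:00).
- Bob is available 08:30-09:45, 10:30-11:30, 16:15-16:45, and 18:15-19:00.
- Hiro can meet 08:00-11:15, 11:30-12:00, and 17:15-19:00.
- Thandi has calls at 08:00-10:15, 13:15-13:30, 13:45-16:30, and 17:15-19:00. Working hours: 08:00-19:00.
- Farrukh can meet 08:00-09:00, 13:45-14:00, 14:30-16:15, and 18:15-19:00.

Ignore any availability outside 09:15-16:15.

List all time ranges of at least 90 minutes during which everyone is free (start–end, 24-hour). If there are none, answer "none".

none

Carlos free within 08:00–19:00: 09:00–10:45, 12:45–17:15.
Mina free within 08:00–19:00: 08:00–13:45, 16:30–16:45.
Thandi free within 08:00–19:00: 10:15–13:15, 13:30–13:45, 16:30–17:15.
Carlos ∩ Mina: 09:00–10:45, 12:45–13:45, 16:30–16:45.
Carlos ∩ Mina ∩ Bob: 09:00–09:45, 10:30–10:45, 16:30–16:45.
Carlos ∩ Mina ∩ Bob ∩ Hiro: 09:00–09:45, 10:30–10:45.
Carlos ∩ Mina ∩ Bob ∩ Hiro ∩ Thandi: 10:30–10:45.
Carlos ∩ Mina ∩ Bob ∩ Hiro ∩ Thandi ∩ Farrukh: (none).
Restricted to 09:15–16:15: (none).
Windows ≥ 90 min: (none).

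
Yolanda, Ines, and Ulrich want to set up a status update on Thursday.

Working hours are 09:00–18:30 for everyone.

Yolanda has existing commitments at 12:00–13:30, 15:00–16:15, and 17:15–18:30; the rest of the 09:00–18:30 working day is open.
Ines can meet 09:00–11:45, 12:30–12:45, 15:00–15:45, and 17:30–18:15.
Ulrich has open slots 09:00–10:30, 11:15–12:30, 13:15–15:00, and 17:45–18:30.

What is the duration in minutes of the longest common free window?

90 minutes

Yolanda free within 09:00–18:30: 09:00–12:00, 13:30–15:00, 16:15–17:15.
Yolanda ∩ Ines: 09:00–11:45.
Yolanda ∩ Ines ∩ Ulrich: 09:00–10:30, 11:15–11:45.
Common window lengths: 90, 30 min; longest is 90.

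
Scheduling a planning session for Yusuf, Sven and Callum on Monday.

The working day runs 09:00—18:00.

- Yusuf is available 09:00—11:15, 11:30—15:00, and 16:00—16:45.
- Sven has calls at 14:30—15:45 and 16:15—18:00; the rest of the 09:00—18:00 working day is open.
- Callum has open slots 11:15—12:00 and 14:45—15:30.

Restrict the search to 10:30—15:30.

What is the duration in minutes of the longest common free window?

30 minutes

Sven free within 09:00–18:00: 09:00–14:30, 15:45–16:15.
Yusuf ∩ Sven: 09:00–11:15, 11:30–14:30, 16:00–16:15.
Yusuf ∩ Sven ∩ Callum: 11:30–12:00.
Restricted to 10:30–15:30: 11:30–12:00.
Single common window of 30 minutes.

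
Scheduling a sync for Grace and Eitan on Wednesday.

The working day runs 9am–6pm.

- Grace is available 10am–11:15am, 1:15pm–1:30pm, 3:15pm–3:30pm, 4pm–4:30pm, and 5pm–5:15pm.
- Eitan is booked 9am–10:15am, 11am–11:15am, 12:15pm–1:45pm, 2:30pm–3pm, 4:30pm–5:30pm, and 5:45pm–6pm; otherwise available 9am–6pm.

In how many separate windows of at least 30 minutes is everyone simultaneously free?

Eitan free within 09:00–18:00: 10:15–11:00, 11:15–12:15, 13:45–14:30, 15:00–16:30, 17:30–17:45.
Grace ∩ Eitan: 10:15–11:00, 15:15–15:30, 16:00–16:30.
Windows ≥ 30 min: 10:15–11:00, 16:00–16:30.
That's 2 windows.

2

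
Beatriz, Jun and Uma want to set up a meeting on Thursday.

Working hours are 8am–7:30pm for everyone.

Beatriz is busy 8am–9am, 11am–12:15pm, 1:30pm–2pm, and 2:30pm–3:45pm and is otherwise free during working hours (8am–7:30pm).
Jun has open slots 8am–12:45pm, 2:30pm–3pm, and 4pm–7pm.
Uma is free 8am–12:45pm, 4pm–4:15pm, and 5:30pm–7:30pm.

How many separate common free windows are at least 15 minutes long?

Beatriz free within 08:00–19:30: 09:00–11:00, 12:15–13:30, 14:00–14:30, 15:45–19:30.
Beatriz ∩ Jun: 09:00–11:00, 12:15–12:45, 16:00–19:00.
Beatriz ∩ Jun ∩ Uma: 09:00–11:00, 12:15–12:45, 16:00–16:15, 17:30–19:00.
Windows ≥ 15 min: 09:00–11:00, 12:15–12:45, 16:00–16:15, 17:30–19:00.
That's 4 windows.

4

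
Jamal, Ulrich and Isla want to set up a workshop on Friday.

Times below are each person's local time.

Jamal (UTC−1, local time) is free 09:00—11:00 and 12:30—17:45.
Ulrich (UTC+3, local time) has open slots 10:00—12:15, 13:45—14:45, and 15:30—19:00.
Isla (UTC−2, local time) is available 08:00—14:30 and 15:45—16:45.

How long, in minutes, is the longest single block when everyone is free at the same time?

150 minutes

Jamal → UTC: 10:00–12:00, 13:30–18:45.
Ulrich → UTC: 07:00–09:15, 10:45–11:45, 12:30–16:00.
Isla → UTC: 10:00–16:30, 17:45–18:45.
Jamal ∩ Ulrich: 10:45–11:45, 13:30–16:00.
Jamal ∩ Ulrich ∩ Isla: 10:45–11:45, 13:30–16:00.
Common window lengths: 60, 150 min; longest is 150.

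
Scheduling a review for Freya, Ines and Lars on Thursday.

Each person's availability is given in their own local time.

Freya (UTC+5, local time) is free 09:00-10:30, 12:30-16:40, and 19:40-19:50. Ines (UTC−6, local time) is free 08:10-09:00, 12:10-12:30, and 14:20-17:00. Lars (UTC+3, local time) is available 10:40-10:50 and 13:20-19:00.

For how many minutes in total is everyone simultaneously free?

10 minutes

Freya → UTC: 04:00–05:30, 07:30–11:40, 14:40–14:50.
Ines → UTC: 14:10–15:00, 18:10–18:30, 20:20–23:00.
Lars → UTC: 07:40–07:50, 10:20–16:00.
Freya ∩ Ines: 14:40–14:50.
Freya ∩ Ines ∩ Lars: 14:40–14:50.
Total common minutes: 10.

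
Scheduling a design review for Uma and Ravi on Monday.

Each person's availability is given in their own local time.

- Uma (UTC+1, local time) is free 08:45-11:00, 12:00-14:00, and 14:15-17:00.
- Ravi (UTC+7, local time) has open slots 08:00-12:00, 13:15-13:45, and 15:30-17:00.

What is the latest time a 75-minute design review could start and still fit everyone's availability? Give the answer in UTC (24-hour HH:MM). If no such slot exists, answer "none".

08:45

Uma → UTC: 07:45–10:00, 11:00–13:00, 13:15–16:00.
Ravi → UTC: 01:00–05:00, 06:15–06:45, 08:30–10:00.
Uma ∩ Ravi: 08:30–10:00.
Windows ≥ 75 min: 08:30–10:00.
Latest start in the last window 08:30–10:00 is 10:00 − 75 min = 08:45.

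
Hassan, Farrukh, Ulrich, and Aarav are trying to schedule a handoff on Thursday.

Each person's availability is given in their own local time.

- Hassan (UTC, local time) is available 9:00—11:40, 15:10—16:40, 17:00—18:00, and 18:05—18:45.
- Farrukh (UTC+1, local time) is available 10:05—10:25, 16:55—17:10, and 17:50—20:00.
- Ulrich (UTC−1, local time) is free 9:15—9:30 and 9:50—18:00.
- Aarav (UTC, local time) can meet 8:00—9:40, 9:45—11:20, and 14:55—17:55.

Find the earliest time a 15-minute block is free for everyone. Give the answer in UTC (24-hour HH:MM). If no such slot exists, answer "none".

Hassan → UTC: 09:00–11:40, 15:10–16:40, 17:00–18:00, 18:05–18:45.
Farrukh → UTC: 09:05–09:25, 15:55–16:10, 16:50–19:00.
Ulrich → UTC: 10:15–10:30, 10:50–19:00.
Aarav → UTC: 08:00–09:40, 09:45–11:20, 14:55–17:55.
Hassan ∩ Farrukh: 09:05–09:25, 15:55–16:10, 17:00–18:00, 18:05–18:45.
Hassan ∩ Farrukh ∩ Ulrich: 15:55–16:10, 17:00–18:00, 18:05–18:45.
Hassan ∩ Farrukh ∩ Ulrich ∩ Aarav: 15:55–16:10, 17:00–17:55.
Windows ≥ 15 min: 15:55–16:10, 17:00–17:55.
Earliest such window starts at 15:55.

15:55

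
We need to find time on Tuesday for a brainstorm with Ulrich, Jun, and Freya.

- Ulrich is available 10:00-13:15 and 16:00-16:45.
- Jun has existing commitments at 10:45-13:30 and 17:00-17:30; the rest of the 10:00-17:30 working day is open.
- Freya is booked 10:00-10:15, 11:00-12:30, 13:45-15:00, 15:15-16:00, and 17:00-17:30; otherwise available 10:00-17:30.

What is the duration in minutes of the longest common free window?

45 minutes

Jun free within 10:00–17:30: 10:00–10:45, 13:30–17:00.
Freya free within 10:00–17:30: 10:15–11:00, 12:30–13:45, 15:00–15:15, 16:00–17:00.
Ulrich ∩ Jun: 10:00–10:45, 16:00–16:45.
Ulrich ∩ Jun ∩ Freya: 10:15–10:45, 16:00–16:45.
Common window lengths: 30, 45 min; longest is 45.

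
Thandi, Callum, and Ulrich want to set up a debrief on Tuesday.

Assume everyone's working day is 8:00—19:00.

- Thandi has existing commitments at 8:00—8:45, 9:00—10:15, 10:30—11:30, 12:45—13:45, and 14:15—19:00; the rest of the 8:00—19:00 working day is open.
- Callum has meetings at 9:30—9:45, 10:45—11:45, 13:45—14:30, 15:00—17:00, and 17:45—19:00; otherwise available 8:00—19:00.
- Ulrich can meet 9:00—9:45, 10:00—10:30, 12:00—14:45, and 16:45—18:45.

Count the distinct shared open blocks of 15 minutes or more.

Thandi free within 08:00–19:00: 08:45–09:00, 10:15–10:30, 11:30–12:45, 13:45–14:15.
Callum free within 08:00–19:00: 08:00–09:30, 09:45–10:45, 11:45–13:45, 14:30–15:00, 17:00–17:45.
Thandi ∩ Callum: 08:45–09:00, 10:15–10:30, 11:45–12:45.
Thandi ∩ Callum ∩ Ulrich: 10:15–10:30, 12:00–12:45.
Windows ≥ 15 min: 10:15–10:30, 12:00–12:45.
That's 2 windows.

2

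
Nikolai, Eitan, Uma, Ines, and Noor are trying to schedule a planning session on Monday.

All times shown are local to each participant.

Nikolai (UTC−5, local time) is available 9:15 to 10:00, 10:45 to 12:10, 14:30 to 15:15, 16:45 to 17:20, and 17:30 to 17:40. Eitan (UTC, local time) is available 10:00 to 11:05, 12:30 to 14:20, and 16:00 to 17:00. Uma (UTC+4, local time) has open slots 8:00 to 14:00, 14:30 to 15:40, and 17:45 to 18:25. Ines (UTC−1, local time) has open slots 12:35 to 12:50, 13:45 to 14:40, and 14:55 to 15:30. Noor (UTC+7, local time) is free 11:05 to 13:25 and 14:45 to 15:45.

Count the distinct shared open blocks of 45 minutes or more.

Nikolai → UTC: 14:15–15:00, 15:45–17:10, 19:30–20:15, 21:45–22:20, 22:30–22:40.
Eitan → UTC: 10:00–11:05, 12:30–14:20, 16:00–17:00.
Uma → UTC: 04:00–10:00, 10:30–11:40, 13:45–14:25.
Ines → UTC: 13:35–13:50, 14:45–15:40, 15:55–16:30.
Noor → UTC: 04:05–06:25, 07:45–08:45.
Nikolai ∩ Eitan: 14:15–14:20, 16:00–17:00.
Nikolai ∩ Eitan ∩ Uma: 14:15–14:20.
Nikolai ∩ Eitan ∩ Uma ∩ Ines: (none).
Nikolai ∩ Eitan ∩ Uma ∩ Ines ∩ Noor: (none).
Windows ≥ 45 min: (none).
That's 0 windows.

0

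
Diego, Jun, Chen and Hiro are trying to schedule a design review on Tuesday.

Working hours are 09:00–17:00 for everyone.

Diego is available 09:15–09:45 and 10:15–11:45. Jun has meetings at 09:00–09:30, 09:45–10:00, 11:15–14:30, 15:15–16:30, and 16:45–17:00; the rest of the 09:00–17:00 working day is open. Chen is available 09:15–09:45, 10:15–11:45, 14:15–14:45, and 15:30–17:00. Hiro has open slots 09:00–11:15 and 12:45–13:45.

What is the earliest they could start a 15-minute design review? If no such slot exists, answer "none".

09:30

Jun free within 09:00–17:00: 09:30–09:45, 10:00–11:15, 14:30–15:15, 16:30–16:45.
Diego ∩ Jun: 09:30–09:45, 10:15–11:15.
Diego ∩ Jun ∩ Chen: 09:30–09:45, 10:15–11:15.
Diego ∩ Jun ∩ Chen ∩ Hiro: 09:30–09:45, 10:15–11:15.
Windows ≥ 15 min: 09:30–09:45, 10:15–11:15.
Earliest such window starts at 09:30.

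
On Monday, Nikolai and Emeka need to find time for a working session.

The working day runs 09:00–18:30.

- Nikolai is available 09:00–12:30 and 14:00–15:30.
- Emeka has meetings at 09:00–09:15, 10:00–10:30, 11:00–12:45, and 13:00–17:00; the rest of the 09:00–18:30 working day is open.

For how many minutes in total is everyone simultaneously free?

75 minutes

Emeka free within 09:00–18:30: 09:15–10:00, 10:30–11:00, 12:45–13:00, 17:00–18:30.
Nikolai ∩ Emeka: 09:15–10:00, 10:30–11:00.
Total common minutes: 45 + 30 = 75.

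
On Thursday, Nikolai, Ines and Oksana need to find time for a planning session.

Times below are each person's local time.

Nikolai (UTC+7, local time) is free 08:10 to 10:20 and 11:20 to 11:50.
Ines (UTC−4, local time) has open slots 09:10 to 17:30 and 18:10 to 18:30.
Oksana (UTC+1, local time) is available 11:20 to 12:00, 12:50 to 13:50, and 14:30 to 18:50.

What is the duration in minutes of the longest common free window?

Nikolai → UTC: 01:10–03:20, 04:20–04:50.
Ines → UTC: 13:10–21:30, 22:10–22:30.
Oksana → UTC: 10:20–11:00, 11:50–12:50, 13:30–17:50.
Nikolai ∩ Ines: (none).
Nikolai ∩ Ines ∩ Oksana: (none).
No common window.

0 minutes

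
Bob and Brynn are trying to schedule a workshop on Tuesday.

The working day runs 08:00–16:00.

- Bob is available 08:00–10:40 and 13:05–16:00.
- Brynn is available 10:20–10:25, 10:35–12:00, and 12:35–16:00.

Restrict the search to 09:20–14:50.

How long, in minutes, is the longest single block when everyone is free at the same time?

Bob ∩ Brynn: 10:20–10:25, 10:35–10:40, 13:05–16:00.
Restricted to 09:20–14:50: 10:20–10:25, 10:35–10:40, 13:05–14:50.
Common window lengths: 5, 5, 105 min; longest is 105.

105 minutes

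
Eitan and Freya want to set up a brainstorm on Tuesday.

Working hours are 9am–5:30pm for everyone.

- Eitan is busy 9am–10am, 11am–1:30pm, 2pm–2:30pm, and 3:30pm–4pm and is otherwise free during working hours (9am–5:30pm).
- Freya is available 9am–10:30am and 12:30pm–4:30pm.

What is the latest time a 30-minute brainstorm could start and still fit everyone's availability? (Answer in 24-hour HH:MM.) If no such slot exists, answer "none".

Eitan free within 09:00–17:30: 10:00–11:00, 13:30–14:00, 14:30–15:30, 16:00–17:30.
Eitan ∩ Freya: 10:00–10:30, 13:30–14:00, 14:30–15:30, 16:00–16:30.
Windows ≥ 30 min: 10:00–10:30, 13:30–14:00, 14:30–15:30, 16:00–16:30.
Latest start in the last window 16:00–16:30 is 16:30 − 30 min = 16:00.

16:00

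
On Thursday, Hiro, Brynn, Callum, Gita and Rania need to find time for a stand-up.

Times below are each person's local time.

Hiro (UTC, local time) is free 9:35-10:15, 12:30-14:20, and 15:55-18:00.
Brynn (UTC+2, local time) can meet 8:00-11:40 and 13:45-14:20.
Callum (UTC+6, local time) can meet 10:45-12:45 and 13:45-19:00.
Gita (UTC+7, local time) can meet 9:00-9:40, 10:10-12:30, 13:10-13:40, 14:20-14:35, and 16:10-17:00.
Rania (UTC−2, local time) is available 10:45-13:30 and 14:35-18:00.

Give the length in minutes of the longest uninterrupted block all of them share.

0 minutes

Hiro → UTC: 09:35–10:15, 12:30–14:20, 15:55–18:00.
Brynn → UTC: 06:00–09:40, 11:45–12:20.
Callum → UTC: 04:45–06:45, 07:45–13:00.
Gita → UTC: 02:00–02:40, 03:10–05:30, 06:10–06:40, 07:20–07:35, 09:10–10:00.
Rania → UTC: 12:45–15:30, 16:35–20:00.
Hiro ∩ Brynn: 09:35–09:40.
Hiro ∩ Brynn ∩ Callum: 09:35–09:40.
Hiro ∩ Brynn ∩ Callum ∩ Gita: 09:35–09:40.
Hiro ∩ Brynn ∩ Callum ∩ Gita ∩ Rania: (none).
No common window.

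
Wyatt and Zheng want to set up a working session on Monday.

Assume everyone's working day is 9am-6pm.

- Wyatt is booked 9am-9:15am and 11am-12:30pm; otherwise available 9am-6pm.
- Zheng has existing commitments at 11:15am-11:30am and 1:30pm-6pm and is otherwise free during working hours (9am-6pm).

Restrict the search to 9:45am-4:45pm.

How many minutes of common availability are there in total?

Wyatt free within 09:00–18:00: 09:15–11:00, 12:30–18:00.
Zheng free within 09:00–18:00: 09:00–11:15, 11:30–13:30.
Wyatt ∩ Zheng: 09:15–11:00, 12:30–13:30.
Restricted to 09:45–16:45: 09:45–11:00, 12:30–13:30.
Total common minutes: 75 + 60 = 135.

135 minutes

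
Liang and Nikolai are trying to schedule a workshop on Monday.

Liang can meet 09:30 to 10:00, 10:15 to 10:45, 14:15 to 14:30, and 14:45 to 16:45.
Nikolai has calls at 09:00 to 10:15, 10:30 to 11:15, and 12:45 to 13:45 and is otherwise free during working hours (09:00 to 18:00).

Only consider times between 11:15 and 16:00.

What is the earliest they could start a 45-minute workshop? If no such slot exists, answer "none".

14:45

Nikolai free within 09:00–18:00: 10:15–10:30, 11:15–12:45, 13:45–18:00.
Liang ∩ Nikolai: 10:15–10:30, 14:15–14:30, 14:45–16:45.
Restricted to 11:15–16:00: 14:15–14:30, 14:45–16:00.
Windows ≥ 45 min: 14:45–16:00.
Earliest such window starts at 14:45.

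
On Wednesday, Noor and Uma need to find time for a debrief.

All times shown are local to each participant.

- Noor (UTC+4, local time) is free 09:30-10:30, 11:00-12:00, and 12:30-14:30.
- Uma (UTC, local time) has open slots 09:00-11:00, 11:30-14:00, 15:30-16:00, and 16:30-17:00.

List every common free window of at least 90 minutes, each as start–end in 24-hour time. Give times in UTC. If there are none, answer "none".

09:00–10:30

Noor → UTC: 05:30–06:30, 07:00–08:00, 08:30–10:30.
Uma → UTC: 09:00–11:00, 11:30–14:00, 15:30–16:00, 16:30–17:00.
Noor ∩ Uma: 09:00–10:30.
Windows ≥ 90 min: 09:00–10:30.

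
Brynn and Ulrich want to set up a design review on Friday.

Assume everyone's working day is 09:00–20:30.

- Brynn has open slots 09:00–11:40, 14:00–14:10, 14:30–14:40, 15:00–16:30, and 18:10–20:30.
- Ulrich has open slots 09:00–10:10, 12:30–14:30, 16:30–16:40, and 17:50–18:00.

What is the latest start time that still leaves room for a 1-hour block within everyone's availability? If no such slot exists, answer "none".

09:10

Brynn ∩ Ulrich: 09:00–10:10, 14:00–14:10.
Windows ≥ 60 min: 09:00–10:10.
Latest start in the last window 09:00–10:10 is 10:10 − 60 min = 09:10.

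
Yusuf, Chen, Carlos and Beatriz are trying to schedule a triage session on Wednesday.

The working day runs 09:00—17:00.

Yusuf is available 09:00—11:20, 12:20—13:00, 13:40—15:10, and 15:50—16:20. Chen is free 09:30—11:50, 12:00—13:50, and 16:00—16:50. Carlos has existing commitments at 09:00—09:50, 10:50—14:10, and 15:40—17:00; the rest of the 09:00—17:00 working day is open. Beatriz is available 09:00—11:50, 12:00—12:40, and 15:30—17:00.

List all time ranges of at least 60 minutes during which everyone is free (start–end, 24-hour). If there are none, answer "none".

Carlos free within 09:00–17:00: 09:50–10:50, 14:10–15:40.
Yusuf ∩ Chen: 09:30–11:20, 12:20–13:00, 13:40–13:50, 16:00–16:20.
Yusuf ∩ Chen ∩ Carlos: 09:50–10:50.
Yusuf ∩ Chen ∩ Carlos ∩ Beatriz: 09:50–10:50.
Windows ≥ 60 min: 09:50–10:50.

09:50–10:50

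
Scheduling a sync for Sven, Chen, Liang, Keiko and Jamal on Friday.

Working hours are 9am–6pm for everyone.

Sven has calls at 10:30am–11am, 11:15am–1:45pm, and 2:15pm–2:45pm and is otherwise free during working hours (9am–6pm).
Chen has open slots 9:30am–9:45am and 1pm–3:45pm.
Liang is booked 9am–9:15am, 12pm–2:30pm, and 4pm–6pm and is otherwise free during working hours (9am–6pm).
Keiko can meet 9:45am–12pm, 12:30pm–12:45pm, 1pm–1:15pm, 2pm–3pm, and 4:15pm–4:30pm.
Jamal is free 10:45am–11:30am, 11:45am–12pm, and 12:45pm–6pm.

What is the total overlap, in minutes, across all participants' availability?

Sven free within 09:00–18:00: 09:00–10:30, 11:00–11:15, 13:45–14:15, 14:45–18:00.
Liang free within 09:00–18:00: 09:15–12:00, 14:30–16:00.
Sven ∩ Chen: 09:30–09:45, 13:45–14:15, 14:45–15:45.
Sven ∩ Chen ∩ Liang: 09:30–09:45, 14:45–15:45.
Sven ∩ Chen ∩ Liang ∩ Keiko: 14:45–15:00.
Sven ∩ Chen ∩ Liang ∩ Keiko ∩ Jamal: 14:45–15:00.
Total common minutes: 15.

15 minutes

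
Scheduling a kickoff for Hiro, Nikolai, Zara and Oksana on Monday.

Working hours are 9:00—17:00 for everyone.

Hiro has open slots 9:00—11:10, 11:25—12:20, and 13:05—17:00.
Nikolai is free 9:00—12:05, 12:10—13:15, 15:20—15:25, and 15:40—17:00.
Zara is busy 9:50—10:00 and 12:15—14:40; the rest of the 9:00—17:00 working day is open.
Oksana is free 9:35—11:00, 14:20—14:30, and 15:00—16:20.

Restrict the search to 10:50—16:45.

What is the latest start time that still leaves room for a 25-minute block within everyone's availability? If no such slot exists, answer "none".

Zara free within 09:00–17:00: 09:00–09:50, 10:00–12:15, 14:40–17:00.
Hiro ∩ Nikolai: 09:00–11:10, 11:25–12:05, 12:10–12:20, 13:05–13:15, 15:20–15:25, 15:40–17:00.
Hiro ∩ Nikolai ∩ Zara: 09:00–09:50, 10:00–11:10, 11:25–12:05, 12:10–12:15, 15:20–15:25, 15:40–17:00.
Hiro ∩ Nikolai ∩ Zara ∩ Oksana: 09:35–09:50, 10:00–11:00, 15:20–15:25, 15:40–16:20.
Restricted to 10:50–16:45: 10:50–11:00, 15:20–15:25, 15:40–16:20.
Windows ≥ 25 min: 15:40–16:20.
Latest start in the last window 15:40–16:20 is 16:20 − 25 min = 15:55.

15:55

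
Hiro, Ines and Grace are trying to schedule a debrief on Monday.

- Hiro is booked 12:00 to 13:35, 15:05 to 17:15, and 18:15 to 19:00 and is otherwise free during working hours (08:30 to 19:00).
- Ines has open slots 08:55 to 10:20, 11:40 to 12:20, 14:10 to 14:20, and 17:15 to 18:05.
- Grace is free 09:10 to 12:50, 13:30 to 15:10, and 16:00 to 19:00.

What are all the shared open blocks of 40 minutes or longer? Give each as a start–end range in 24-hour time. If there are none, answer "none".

09:10–10:20, 17:15–18:05

Hiro free within 08:30–19:00: 08:30–12:00, 13:35–15:05, 17:15–18:15.
Hiro ∩ Ines: 08:55–10:20, 11:40–12:00, 14:10–14:20, 17:15–18:05.
Hiro ∩ Ines ∩ Grace: 09:10–10:20, 11:40–12:00, 14:10–14:20, 17:15–18:05.
Windows ≥ 40 min: 09:10–10:20, 17:15–18:05.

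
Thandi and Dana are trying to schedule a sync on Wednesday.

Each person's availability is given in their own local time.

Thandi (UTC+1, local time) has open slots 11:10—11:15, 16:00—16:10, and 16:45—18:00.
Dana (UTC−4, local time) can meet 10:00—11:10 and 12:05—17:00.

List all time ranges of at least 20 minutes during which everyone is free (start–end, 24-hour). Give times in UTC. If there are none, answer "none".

16:05–17:00

Thandi → UTC: 10:10–10:15, 15:00–15:10, 15:45–17:00.
Dana → UTC: 14:00–15:10, 16:05–21:00.
Thandi ∩ Dana: 15:00–15:10, 16:05–17:00.
Windows ≥ 20 min: 16:05–17:00.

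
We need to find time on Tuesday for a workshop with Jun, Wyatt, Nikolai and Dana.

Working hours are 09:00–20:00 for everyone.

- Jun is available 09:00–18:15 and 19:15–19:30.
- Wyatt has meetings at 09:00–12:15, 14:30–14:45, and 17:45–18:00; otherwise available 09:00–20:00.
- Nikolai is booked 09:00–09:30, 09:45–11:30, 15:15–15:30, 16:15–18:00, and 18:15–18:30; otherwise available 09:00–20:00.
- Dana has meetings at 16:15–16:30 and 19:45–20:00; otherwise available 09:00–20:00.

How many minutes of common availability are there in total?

240 minutes

Wyatt free within 09:00–20:00: 12:15–14:30, 14:45–17:45, 18:00–20:00.
Nikolai free within 09:00–20:00: 09:30–09:45, 11:30–15:15, 15:30–16:15, 18:00–18:15, 18:30–20:00.
Dana free within 09:00–20:00: 09:00–16:15, 16:30–19:45.
Jun ∩ Wyatt: 12:15–14:30, 14:45–17:45, 18:00–18:15, 19:15–19:30.
Jun ∩ Wyatt ∩ Nikolai: 12:15–14:30, 14:45–15:15, 15:30–16:15, 18:00–18:15, 19:15–19:30.
Jun ∩ Wyatt ∩ Nikolai ∩ Dana: 12:15–14:30, 14:45–15:15, 15:30–16:15, 18:00–18:15, 19:15–19:30.
Total common minutes: 135 + 30 + 45 + 15 + 15 = 240.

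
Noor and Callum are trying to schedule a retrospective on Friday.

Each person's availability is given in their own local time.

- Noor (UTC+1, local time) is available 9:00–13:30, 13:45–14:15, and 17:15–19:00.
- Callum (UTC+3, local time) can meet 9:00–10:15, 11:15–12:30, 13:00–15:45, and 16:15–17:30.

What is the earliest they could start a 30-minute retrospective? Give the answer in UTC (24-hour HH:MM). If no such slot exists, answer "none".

08:15

Noor → UTC: 08:00–12:30, 12:45–13:15, 16:15–18:00.
Callum → UTC: 06:00–07:15, 08:15–09:30, 10:00–12:45, 13:15–14:30.
Noor ∩ Callum: 08:15–09:30, 10:00–12:30.
Windows ≥ 30 min: 08:15–09:30, 10:00–12:30.
Earliest such window starts at 08:15.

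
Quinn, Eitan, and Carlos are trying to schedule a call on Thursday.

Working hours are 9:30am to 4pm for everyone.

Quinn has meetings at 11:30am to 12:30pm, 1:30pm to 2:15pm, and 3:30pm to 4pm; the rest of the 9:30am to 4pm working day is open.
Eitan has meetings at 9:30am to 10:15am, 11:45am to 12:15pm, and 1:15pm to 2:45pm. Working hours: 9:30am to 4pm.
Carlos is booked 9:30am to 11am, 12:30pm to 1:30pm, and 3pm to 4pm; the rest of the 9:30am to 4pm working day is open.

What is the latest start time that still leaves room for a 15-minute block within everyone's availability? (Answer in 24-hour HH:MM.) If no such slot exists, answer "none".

14:45

Quinn free within 09:30–16:00: 09:30–11:30, 12:30–13:30, 14:15–15:30.
Eitan free within 09:30–16:00: 10:15–11:45, 12:15–13:15, 14:45–16:00.
Carlos free within 09:30–16:00: 11:00–12:30, 13:30–15:00.
Quinn ∩ Eitan: 10:15–11:30, 12:30–13:15, 14:45–15:30.
Quinn ∩ Eitan ∩ Carlos: 11:00–11:30, 14:45–15:00.
Windows ≥ 15 min: 11:00–11:30, 14:45–15:00.
Latest start in the last window 14:45–15:00 is 15:00 − 15 min = 14:45.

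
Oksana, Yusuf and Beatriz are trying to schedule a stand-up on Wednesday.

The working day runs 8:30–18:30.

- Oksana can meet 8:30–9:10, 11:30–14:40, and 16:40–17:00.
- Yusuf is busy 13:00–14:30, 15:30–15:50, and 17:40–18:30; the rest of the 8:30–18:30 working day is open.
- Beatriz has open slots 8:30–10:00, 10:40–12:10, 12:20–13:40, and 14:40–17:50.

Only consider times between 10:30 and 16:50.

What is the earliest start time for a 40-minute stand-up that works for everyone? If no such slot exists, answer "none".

Yusuf free within 08:30–18:30: 08:30–13:00, 14:30–15:30, 15:50–17:40.
Oksana ∩ Yusuf: 08:30–09:10, 11:30–13:00, 14:30–14:40, 16:40–17:00.
Oksana ∩ Yusuf ∩ Beatriz: 08:30–09:10, 11:30–12:10, 12:20–13:00, 16:40–17:00.
Restricted to 10:30–16:50: 11:30–12:10, 12:20–13:00, 16:40–16:50.
Windows ≥ 40 min: 11:30–12:10, 12:20–13:00.
Earliest such window starts at 11:30.

11:30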